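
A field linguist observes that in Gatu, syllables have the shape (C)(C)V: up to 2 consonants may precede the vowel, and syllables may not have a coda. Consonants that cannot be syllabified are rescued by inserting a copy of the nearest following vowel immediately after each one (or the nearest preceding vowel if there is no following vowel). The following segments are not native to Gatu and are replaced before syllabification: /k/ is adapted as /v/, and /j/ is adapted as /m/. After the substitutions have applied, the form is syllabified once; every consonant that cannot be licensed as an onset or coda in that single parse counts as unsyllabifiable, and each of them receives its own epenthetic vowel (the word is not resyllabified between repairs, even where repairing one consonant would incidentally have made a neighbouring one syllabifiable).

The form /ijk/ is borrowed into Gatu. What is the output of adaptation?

Substitution: /j/ → /m/, /k/ → /v/, giving /imv/.
Syllabifying with onset maximization leaves /m/, /v/ stranded (no codas are permitted; onsets may contain at most 2 consonants).
Epenthesis after each stranded consonant: /m/ → /mi/, /v/ → /vi/.

imivi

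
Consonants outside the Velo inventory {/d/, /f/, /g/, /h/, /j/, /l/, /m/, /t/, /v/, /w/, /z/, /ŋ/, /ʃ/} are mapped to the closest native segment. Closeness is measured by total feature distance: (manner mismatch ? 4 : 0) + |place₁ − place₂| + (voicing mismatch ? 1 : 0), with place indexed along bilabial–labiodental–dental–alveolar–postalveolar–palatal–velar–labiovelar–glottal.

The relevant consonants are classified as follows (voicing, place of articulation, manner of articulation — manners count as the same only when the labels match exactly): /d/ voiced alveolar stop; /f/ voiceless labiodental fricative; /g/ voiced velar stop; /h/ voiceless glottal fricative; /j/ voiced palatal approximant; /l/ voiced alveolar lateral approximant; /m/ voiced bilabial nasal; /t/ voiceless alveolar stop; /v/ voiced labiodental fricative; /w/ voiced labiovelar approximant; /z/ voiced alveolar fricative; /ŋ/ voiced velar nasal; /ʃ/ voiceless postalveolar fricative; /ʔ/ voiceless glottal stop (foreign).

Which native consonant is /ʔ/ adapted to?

g

/g/ is closest: same manner (stop), place distance 2 (glottal→velar), voicing differs (+1); total 3. Next closest is /h/ at distance 4.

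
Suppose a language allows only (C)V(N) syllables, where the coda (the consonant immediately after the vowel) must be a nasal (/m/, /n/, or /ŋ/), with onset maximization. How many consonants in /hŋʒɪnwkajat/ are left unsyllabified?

Under (C)V(N), the unsyllabifiable consonants are /h/, /ŋ/, /w/, /t/ (only a nasal (/m/, /n/, or /ŋ/) is licensed in coda position; onsets are limited to one consonant).

4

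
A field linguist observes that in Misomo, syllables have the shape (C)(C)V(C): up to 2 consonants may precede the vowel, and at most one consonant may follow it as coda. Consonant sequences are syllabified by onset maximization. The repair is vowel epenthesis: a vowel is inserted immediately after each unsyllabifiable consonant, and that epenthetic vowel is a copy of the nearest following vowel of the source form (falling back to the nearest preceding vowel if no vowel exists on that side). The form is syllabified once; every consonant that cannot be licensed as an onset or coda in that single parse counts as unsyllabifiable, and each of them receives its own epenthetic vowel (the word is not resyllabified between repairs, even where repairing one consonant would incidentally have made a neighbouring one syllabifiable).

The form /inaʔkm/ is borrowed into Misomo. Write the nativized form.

inaʔkama

The consonants /k/, /m/ cannot be parsed into a legal (C)(C)V(C) syllable (at most one coda consonant is licensed; onsets may contain at most 2 consonants).
Inserting the epenthetic vowel yields /k/ → /ka/, /m/ → /ma/.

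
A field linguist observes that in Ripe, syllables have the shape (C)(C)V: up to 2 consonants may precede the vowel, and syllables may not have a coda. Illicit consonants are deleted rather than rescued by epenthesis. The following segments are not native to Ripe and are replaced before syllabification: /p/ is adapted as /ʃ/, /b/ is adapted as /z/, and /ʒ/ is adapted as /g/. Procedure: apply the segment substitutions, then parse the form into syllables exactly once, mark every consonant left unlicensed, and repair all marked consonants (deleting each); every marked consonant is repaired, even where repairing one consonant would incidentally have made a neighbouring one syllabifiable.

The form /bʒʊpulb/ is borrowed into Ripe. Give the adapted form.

zgʊʃu

Substitution: /b/ → /z/, /ʒ/ → /g/, /p/ → /ʃ/, giving /zgʊʃulz/.
The consonants /l/, /z/ cannot be parsed into a legal (C)(C)V syllable (no codas are permitted; onsets may contain at most 2 consonants).
Deletion applies to /l/, /z/.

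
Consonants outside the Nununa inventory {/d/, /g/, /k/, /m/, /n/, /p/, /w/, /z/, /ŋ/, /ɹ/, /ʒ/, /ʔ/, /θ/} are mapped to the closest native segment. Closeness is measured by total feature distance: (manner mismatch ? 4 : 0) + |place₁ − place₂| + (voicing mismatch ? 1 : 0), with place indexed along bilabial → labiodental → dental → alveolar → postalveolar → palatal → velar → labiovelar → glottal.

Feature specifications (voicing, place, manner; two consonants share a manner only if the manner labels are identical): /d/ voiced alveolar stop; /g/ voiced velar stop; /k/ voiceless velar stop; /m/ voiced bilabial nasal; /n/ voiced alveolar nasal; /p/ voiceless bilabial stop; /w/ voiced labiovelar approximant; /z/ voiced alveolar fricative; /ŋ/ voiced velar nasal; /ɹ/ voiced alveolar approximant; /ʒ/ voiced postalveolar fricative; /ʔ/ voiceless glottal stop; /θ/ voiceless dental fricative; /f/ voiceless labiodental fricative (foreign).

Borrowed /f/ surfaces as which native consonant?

θ

/θ/ is closest: same manner (fricative), place distance 1 (labiodental→dental), same voicing; total 1. Next closest is /z/ at distance 3.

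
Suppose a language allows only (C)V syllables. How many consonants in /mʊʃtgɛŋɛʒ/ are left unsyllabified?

3

Syllabifying with onset maximization leaves /ʃ/, /t/, /ʒ/ stranded (no codas are permitted; onsets are limited to one consonant).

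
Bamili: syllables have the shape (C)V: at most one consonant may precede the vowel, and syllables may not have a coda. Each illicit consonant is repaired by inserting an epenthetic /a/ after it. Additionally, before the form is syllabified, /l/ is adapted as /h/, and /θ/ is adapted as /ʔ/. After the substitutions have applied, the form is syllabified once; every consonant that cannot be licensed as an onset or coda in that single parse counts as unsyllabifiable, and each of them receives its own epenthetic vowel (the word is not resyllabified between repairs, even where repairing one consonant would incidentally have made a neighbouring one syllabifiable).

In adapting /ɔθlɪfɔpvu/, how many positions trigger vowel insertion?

After substitution the input is /ɔʔhɪfɔpvu/.
The unsyllabifiable consonants are /ʔ/, /p/; each receives one epenthetic vowel.

2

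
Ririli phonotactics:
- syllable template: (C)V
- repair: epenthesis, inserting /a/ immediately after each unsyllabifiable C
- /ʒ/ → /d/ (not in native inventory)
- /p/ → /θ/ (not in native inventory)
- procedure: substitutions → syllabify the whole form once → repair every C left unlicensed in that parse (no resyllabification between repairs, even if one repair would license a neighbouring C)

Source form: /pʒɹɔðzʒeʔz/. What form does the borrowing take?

Substitution: /p/ → /θ/, /ʒ/ → /d/, giving /θdɹɔðzdeʔz/.
The consonants /θ/, /d/, /ð/, /z/, /ʔ/, /z/ cannot be parsed into a legal (C)V syllable (no codas are permitted; onsets are limited to one consonant).
Epenthesis after each stranded consonant: /θ/ → /θa/, /d/ → /da/, /ð/ → /ða/, /z/ → /za/, /ʔ/ → /ʔa/, /z/ → /za/.

θadaɹɔðazadeʔaza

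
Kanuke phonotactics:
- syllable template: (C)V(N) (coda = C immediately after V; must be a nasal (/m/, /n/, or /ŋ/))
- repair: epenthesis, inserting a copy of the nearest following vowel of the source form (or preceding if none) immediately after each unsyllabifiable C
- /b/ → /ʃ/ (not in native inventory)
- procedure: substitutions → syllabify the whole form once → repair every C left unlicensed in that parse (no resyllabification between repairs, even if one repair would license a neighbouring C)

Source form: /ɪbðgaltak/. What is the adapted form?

ɪʃaðagalataka

Substitution: /b/ → /ʃ/, giving /ɪʃðgaltak/.
The consonants /ʃ/, /ð/, /l/, /k/ cannot be parsed into a legal (C)V(N) syllable (only a nasal (/m/, /n/, or /ŋ/) is licensed in coda position; onsets are limited to one consonant).
Inserting the epenthetic vowel yields /ʃ/ → /ʃa/, /ð/ → /ða/, /l/ → /la/, /k/ → /ka/.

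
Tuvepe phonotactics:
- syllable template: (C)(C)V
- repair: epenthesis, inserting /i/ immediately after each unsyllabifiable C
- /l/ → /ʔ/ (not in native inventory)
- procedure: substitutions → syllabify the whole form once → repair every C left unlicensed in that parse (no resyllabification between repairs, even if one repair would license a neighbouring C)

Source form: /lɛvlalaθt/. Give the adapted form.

ʔɛvʔaʔaθiti

Substitution: /l/ → /ʔ/, giving /ʔɛvʔaʔaθt/.
Syllabifying with onset maximization leaves /θ/, /t/ stranded (no codas are permitted; onsets may contain at most 2 consonants).
Epenthesis after each stranded consonant: /θ/ → /θi/, /t/ → /ti/.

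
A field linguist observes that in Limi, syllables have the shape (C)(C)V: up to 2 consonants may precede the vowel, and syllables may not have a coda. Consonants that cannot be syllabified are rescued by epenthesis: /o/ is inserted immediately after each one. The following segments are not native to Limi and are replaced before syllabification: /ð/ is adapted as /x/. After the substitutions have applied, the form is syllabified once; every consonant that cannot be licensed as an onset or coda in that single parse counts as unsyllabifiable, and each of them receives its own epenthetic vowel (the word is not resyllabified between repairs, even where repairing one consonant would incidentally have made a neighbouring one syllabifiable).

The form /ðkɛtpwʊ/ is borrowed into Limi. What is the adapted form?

xkɛtopwʊ

Substitution: /ð/ → /x/, giving /xkɛtpwʊ/.
Under (C)(C)V, the unsyllabifiable consonants are /t/ (no codas are permitted; onsets may contain at most 2 consonants).
Inserting the epenthetic vowel yields /t/ → /to/.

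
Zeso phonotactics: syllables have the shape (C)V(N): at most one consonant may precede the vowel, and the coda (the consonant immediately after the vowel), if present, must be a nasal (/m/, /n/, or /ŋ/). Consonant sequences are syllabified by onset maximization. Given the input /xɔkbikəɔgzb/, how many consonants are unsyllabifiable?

4

Syllabifying with onset maximization leaves /k/, /g/, /z/, /b/ stranded (only a nasal (/m/, /n/, or /ŋ/) is licensed in coda position; onsets are limited to one consonant).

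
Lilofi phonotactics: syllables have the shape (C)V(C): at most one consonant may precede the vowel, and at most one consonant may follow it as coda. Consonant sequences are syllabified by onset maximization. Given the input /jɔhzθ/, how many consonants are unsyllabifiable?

Under (C)V(C), the unsyllabifiable consonants are /z/, /θ/ (at most one coda consonant is licensed; onsets are limited to one consonant).

2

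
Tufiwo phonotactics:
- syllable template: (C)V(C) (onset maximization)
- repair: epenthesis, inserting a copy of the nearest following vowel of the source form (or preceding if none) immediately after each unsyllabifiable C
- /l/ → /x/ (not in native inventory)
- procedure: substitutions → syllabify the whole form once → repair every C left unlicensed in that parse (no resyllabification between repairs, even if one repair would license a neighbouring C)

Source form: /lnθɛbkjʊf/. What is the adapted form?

xɛnɛθɛbkʊjʊf

Substitution: /l/ → /x/, giving /xnθɛbkjʊf/.
The consonants /x/, /n/, /k/ cannot be parsed into a legal (C)V(C) syllable (at most one coda consonant is licensed; onsets are limited to one consonant).
Inserting the epenthetic vowel yields /x/ → /xɛ/, /n/ → /nɛ/, /k/ → /kʊ/.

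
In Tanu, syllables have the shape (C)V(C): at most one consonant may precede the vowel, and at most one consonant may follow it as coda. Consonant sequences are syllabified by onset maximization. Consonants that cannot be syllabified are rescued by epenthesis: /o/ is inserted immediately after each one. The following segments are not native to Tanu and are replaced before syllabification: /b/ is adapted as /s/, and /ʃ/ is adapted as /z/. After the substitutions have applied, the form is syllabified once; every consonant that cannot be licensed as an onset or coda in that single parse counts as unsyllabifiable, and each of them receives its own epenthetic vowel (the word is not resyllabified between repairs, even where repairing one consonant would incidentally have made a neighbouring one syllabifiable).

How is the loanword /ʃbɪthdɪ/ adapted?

zosɪthodɪ

Substitution: /ʃ/ → /z/, /b/ → /s/, giving /zsɪthdɪ/.
Syllabifying with onset maximization leaves /z/, /h/ stranded (at most one coda consonant is licensed; onsets are limited to one consonant).
Each unlicensed consonant becomes the onset of a new syllable: /z/ → /zo/, /h/ → /ho/.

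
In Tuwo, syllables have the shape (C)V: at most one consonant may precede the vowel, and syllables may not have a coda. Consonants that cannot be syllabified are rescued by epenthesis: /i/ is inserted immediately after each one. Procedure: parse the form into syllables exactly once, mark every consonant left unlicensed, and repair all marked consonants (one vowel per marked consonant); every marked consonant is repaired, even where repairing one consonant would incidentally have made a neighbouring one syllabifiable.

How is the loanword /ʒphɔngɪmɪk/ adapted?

The consonants /ʒ/, /p/, /n/, /k/ cannot be parsed into a legal (C)V syllable (no codas are permitted; onsets are limited to one consonant).
Epenthesis after each stranded consonant: /ʒ/ → /ʒi/, /p/ → /pi/, /n/ → /ni/, /k/ → /ki/.

ʒipihɔnigɪmɪki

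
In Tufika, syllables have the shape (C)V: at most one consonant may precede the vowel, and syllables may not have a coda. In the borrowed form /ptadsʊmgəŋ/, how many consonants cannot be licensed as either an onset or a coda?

Syllabifying with onset maximization leaves /p/, /d/, /m/, /ŋ/ stranded (no codas are permitted; onsets are limited to one consonant).

4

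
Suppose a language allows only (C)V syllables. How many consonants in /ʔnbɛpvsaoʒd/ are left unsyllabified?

6

Syllabifying with onset maximization leaves /ʔ/, /n/, /p/, /v/, /ʒ/, /d/ stranded (no codas are permitted; onsets are limited to one consonant).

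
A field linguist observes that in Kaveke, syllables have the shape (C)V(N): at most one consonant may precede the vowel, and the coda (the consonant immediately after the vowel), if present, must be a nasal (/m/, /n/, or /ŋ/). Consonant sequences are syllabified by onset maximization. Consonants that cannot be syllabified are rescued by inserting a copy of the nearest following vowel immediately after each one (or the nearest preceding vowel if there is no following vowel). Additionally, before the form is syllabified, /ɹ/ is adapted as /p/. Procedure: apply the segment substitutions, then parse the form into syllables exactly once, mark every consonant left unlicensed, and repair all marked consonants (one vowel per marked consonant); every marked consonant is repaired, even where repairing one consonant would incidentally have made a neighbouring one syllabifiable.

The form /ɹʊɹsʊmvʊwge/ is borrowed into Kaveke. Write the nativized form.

pʊpʊsʊmvʊwege

Substitution: /ɹ/ → /p/, giving /pʊpsʊmvʊwge/.
The consonants /p/, /w/ cannot be parsed into a legal (C)V(N) syllable (only a nasal (/m/, /n/, or /ŋ/) is licensed in coda position; onsets are limited to one consonant).
Epenthesis after each stranded consonant: /p/ → /pʊ/, /w/ → /we/.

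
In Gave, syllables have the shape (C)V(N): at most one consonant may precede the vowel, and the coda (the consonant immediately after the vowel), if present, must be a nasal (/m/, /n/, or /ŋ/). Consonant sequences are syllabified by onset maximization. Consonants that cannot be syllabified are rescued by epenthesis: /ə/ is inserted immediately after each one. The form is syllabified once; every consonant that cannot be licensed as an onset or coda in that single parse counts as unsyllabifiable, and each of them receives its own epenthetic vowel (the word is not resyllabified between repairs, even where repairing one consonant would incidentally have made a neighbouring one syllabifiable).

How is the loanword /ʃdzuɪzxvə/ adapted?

Under (C)V(N), the unsyllabifiable consonants are /ʃ/, /d/, /z/, /x/ (only a nasal (/m/, /n/, or /ŋ/) is licensed in coda position; onsets are limited to one consonant).
Inserting the epenthetic vowel yields /ʃ/ → /ʃə/, /d/ → /də/, /z/ → /zə/, /x/ → /xə/.

ʃədəzuɪzəxəvə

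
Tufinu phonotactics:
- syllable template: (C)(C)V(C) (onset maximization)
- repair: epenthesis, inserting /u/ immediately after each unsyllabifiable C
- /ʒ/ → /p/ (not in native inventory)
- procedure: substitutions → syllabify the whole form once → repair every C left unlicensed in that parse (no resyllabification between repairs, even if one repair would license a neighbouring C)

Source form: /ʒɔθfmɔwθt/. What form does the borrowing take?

pɔθfmɔwθutu

Substitution: /ʒ/ → /p/, giving /pɔθfmɔwθt/.
Under (C)(C)V(C), the unsyllabifiable consonants are /θ/, /t/ (at most one coda consonant is licensed; onsets may contain at most 2 consonants).
Epenthesis after each stranded consonant: /θ/ → /θu/, /t/ → /tu/.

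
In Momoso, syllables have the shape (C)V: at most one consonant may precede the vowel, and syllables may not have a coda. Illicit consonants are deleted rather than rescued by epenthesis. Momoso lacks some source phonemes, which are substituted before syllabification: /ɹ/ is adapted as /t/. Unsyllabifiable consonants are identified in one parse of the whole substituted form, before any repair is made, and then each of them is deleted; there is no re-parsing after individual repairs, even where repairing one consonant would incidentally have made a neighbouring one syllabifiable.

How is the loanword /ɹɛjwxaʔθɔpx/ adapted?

Substitution: /ɹ/ → /t/, giving /tɛjwxaʔθɔpx/.
Under (C)V, the unsyllabifiable consonants are /j/, /w/, /ʔ/, /p/, /x/ (no codas are permitted; onsets are limited to one consonant).
Deletion applies to /j/, /w/, /ʔ/, /p/, /x/.

tɛxaθɔ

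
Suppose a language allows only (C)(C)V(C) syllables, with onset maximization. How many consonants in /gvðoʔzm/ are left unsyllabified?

Under (C)(C)V(C), the unsyllabifiable consonants are /g/, /z/, /m/ (at most one coda consonant is licensed; onsets may contain at most 2 consonants).

3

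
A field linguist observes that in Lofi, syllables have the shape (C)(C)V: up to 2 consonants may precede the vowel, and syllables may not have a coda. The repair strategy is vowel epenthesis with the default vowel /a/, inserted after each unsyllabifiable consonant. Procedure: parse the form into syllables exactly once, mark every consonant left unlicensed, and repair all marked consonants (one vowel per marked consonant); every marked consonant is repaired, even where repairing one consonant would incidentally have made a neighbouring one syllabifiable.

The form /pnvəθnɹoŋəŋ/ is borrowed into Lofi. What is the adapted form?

panvəθanɹoŋəŋa

Syllabifying with onset maximization leaves /p/, /θ/, /ŋ/ stranded (no codas are permitted; onsets may contain at most 2 consonants).
Epenthesis after each stranded consonant: /p/ → /pa/, /θ/ → /θa/, /ŋ/ → /ŋa/.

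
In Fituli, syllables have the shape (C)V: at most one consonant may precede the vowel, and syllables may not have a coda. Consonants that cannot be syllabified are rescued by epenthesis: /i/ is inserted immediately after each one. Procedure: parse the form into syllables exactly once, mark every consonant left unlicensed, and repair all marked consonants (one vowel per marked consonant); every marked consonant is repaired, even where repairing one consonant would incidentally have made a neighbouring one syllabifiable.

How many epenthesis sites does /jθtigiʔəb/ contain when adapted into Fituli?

The unsyllabifiable consonants are /j/, /θ/, /b/; each receives one epenthetic vowel.

3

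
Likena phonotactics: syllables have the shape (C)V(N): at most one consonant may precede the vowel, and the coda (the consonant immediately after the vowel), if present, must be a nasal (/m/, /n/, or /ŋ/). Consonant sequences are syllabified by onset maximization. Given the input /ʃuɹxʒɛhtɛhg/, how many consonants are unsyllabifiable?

Syllabifying with onset maximization leaves /ɹ/, /x/, /h/, /h/, /g/ stranded (only a nasal (/m/, /n/, or /ŋ/) is licensed in coda position; onsets are limited to one consonant).

5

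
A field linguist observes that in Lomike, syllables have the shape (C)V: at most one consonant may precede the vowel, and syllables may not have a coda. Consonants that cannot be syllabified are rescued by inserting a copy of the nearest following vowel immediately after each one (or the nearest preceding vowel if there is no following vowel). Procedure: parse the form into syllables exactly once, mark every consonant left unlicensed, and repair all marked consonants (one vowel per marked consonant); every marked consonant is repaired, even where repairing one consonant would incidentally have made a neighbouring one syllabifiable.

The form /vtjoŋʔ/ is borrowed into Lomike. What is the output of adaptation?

Syllabifying with onset maximization leaves /v/, /t/, /ŋ/, /ʔ/ stranded (no codas are permitted; onsets are limited to one consonant).
Each unlicensed consonant becomes the onset of a new syllable: /v/ → /vo/, /t/ → /to/, /ŋ/ → /ŋo/, /ʔ/ → /ʔo/.

votojoŋoʔo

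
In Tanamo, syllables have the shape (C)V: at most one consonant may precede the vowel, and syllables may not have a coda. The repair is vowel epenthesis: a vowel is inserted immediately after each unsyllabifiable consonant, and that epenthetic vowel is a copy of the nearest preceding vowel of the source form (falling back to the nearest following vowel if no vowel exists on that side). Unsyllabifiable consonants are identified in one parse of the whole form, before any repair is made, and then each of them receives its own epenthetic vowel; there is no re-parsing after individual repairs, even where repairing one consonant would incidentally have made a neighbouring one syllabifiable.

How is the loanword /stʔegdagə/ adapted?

seteʔegedagə

Under (C)V, the unsyllabifiable consonants are /s/, /t/, /g/ (no codas are permitted; onsets are limited to one consonant).
Inserting the epenthetic vowel yields /s/ → /se/, /t/ → /te/, /g/ → /ge/.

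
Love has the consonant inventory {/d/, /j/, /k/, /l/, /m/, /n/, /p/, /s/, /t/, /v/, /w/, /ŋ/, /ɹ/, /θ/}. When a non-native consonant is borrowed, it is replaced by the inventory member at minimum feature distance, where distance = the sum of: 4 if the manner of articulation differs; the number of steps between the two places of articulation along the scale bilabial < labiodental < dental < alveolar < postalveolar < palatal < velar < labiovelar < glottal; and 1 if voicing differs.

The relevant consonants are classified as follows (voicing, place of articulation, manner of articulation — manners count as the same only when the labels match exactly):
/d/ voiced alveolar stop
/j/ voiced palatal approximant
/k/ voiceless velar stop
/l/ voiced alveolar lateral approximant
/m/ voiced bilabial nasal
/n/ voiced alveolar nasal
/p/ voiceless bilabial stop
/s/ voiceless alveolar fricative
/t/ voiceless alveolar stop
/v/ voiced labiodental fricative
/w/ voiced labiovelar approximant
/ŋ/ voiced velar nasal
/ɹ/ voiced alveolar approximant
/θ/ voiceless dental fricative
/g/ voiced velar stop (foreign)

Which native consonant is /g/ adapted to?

/k/ is closest: same manner (stop), place distance 0 (velar→velar), voicing differs (+1); total 1. Next closest is /d/ at distance 3.

k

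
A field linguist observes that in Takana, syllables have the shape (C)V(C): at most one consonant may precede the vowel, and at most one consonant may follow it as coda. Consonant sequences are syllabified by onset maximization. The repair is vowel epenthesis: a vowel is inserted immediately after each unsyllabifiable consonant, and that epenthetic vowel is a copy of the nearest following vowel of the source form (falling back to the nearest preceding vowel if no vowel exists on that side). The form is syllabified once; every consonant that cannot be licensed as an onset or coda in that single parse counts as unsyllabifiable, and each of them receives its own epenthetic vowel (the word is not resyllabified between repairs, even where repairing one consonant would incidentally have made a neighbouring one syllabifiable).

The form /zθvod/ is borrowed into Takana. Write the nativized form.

Under (C)V(C), the unsyllabifiable consonants are /z/, /θ/ (at most one coda consonant is licensed; onsets are limited to one consonant).
Epenthesis after each stranded consonant: /z/ → /zo/, /θ/ → /θo/.

zoθovod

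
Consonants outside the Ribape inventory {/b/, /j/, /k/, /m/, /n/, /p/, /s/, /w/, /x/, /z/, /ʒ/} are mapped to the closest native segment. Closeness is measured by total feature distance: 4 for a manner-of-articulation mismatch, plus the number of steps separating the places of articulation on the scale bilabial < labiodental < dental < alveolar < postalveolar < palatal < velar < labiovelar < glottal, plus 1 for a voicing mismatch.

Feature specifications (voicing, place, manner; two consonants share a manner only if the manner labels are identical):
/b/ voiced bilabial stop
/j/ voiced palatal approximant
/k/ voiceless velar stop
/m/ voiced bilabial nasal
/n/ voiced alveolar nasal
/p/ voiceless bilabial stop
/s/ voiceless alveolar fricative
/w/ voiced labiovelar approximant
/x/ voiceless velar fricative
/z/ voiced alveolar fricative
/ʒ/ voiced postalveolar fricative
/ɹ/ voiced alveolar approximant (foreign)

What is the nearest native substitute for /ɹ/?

j

/j/ is closest: same manner (approximant), place distance 2 (alveolar→palatal), same voicing; total 2. Next closest is /n/ at distance 4.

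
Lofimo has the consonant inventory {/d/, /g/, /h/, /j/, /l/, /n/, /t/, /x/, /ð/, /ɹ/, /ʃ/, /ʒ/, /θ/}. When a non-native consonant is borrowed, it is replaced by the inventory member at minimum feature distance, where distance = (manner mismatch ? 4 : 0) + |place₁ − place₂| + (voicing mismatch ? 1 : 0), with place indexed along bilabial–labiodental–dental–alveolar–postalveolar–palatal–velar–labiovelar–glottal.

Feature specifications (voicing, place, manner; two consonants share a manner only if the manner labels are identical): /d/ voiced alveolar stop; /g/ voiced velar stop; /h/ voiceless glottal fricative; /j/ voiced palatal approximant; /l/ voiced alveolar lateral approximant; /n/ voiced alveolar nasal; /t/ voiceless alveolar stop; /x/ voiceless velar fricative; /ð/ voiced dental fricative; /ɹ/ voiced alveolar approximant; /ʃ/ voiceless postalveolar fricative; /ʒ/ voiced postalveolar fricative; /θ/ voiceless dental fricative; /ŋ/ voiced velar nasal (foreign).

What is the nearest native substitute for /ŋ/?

n

/n/ is closest: same manner (nasal), place distance 3 (velar→alveolar), same voicing; total 3. Next closest is /g/ at distance 4.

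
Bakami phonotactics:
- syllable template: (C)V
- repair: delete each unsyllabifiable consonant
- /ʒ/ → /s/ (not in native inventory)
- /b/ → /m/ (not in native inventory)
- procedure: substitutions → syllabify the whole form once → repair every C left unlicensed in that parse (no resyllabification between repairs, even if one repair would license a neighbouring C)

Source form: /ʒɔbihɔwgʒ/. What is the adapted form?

sɔmihɔ

Substitution: /ʒ/ → /s/, /b/ → /m/, giving /sɔmihɔwgs/.
Syllabifying with onset maximization leaves /w/, /g/, /s/ stranded (no codas are permitted; onsets are limited to one consonant).
Each unlicensed consonant is deleted: /w/, /g/, /s/.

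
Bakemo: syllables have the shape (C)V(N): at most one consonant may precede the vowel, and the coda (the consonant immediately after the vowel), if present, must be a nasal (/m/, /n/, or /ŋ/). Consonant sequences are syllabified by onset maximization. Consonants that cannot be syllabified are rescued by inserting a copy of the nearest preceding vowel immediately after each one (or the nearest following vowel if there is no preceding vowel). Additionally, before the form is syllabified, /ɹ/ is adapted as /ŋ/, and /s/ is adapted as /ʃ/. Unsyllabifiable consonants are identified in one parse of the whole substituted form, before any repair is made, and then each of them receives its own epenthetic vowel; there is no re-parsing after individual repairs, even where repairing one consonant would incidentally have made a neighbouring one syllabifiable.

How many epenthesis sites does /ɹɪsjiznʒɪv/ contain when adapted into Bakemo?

4

After substitution the input is /ŋɪʃjiznʒɪv/.
The unsyllabifiable consonants are /ʃ/, /z/, /n/, /v/; each receives one epenthetic vowel.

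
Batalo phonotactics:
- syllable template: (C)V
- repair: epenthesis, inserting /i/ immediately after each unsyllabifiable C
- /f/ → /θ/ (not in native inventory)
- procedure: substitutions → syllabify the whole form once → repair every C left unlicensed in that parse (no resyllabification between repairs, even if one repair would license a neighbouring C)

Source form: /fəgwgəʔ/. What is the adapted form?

Substitution: /f/ → /θ/, giving /θəgwgəʔ/.
Syllabifying with onset maximization leaves /g/, /w/, /ʔ/ stranded (no codas are permitted; onsets are limited to one consonant).
Inserting the epenthetic vowel yields /g/ → /gi/, /w/ → /wi/, /ʔ/ → /ʔi/.

θəgiwigəʔi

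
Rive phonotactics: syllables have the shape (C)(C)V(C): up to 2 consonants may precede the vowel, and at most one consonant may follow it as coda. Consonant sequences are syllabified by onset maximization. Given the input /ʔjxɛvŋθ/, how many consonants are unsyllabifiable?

3

Syllabifying with onset maximization leaves /ʔ/, /ŋ/, /θ/ stranded (at most one coda consonant is licensed; onsets may contain at most 2 consonants).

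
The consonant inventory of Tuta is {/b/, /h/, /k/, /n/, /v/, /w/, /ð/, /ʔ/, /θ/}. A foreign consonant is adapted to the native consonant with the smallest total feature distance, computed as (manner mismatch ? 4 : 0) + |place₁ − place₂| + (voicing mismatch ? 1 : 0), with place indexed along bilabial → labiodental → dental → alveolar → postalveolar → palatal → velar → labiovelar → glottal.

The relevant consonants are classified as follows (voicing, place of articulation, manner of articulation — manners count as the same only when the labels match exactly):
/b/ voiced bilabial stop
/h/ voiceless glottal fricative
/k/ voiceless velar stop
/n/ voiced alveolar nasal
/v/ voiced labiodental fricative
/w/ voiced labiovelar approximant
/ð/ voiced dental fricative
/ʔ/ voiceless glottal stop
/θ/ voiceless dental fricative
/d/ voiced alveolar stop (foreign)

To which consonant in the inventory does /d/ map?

b

/b/ is closest: same manner (stop), place distance 3 (alveolar→bilabial), same voicing; total 3. Next closest is /k/ at distance 4.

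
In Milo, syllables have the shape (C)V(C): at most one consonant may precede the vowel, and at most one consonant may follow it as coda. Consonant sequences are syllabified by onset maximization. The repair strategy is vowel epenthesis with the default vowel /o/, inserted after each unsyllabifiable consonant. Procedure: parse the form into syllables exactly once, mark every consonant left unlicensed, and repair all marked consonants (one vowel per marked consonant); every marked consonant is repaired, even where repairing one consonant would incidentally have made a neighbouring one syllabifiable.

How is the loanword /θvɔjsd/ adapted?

θovɔjsodo

Syllabifying with onset maximization leaves /θ/, /s/, /d/ stranded (at most one coda consonant is licensed; onsets are limited to one consonant).
Inserting the epenthetic vowel yields /θ/ → /θo/, /s/ → /so/, /d/ → /do/.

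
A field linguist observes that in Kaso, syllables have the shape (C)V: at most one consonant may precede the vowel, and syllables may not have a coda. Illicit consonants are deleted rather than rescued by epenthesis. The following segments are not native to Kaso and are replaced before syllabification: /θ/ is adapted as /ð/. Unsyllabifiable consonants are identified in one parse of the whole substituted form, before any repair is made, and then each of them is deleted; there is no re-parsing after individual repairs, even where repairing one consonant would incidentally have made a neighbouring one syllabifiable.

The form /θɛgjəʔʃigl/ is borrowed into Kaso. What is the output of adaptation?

ðɛjəʃi

Substitution: /θ/ → /ð/, giving /ðɛgjəʔʃigl/.
Syllabifying with onset maximization leaves /g/, /ʔ/, /g/, /l/ stranded (no codas are permitted; onsets are limited to one consonant).
Deletion applies to /g/, /ʔ/, /g/, /l/.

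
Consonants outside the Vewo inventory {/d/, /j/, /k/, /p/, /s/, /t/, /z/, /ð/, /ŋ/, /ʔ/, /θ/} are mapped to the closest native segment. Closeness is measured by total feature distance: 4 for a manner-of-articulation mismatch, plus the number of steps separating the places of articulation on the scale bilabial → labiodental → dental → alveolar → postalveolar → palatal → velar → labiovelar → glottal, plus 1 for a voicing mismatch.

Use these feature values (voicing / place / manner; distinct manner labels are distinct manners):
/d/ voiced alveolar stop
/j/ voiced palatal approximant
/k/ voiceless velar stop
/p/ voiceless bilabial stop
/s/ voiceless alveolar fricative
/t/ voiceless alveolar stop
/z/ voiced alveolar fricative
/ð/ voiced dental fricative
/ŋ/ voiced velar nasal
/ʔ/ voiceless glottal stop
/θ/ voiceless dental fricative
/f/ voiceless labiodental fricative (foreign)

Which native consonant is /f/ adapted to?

/θ/ is closest: same manner (fricative), place distance 1 (labiodental→dental), same voicing; total 1. Next closest is /s/ at distance 2.

θ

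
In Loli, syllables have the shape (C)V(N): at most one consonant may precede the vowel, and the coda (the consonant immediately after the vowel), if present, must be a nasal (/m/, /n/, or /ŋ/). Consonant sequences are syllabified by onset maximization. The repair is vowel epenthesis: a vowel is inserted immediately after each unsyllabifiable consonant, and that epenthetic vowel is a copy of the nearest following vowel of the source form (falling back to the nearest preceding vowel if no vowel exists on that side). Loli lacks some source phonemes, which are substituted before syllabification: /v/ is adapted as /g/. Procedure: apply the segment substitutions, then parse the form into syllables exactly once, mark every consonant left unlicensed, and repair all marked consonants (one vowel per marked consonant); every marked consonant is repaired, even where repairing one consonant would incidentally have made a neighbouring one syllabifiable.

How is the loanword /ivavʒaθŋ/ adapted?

igagaʒaθaŋa

Substitution: /v/ → /g/, giving /igagʒaθŋ/.
The consonants /g/, /θ/, /ŋ/ cannot be parsed into a legal (C)V(N) syllable (only a nasal (/m/, /n/, or /ŋ/) is licensed in coda position; onsets are limited to one consonant).
Inserting the epenthetic vowel yields /g/ → /ga/, /θ/ → /θa/, /ŋ/ → /ŋa/.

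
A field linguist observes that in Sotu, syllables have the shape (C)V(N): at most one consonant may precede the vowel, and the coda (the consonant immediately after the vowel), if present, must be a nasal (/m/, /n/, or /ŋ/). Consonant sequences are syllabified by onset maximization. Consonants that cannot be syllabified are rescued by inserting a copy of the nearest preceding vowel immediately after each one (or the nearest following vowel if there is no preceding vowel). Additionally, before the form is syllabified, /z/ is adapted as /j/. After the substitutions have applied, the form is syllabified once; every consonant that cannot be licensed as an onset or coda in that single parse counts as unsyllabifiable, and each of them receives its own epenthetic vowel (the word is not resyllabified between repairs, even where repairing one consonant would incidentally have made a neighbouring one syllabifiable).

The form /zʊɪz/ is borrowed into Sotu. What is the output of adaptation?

Substitution: /z/ → /j/, giving /jʊɪj/.
Under (C)V(N), the unsyllabifiable consonants are /j/ (only a nasal (/m/, /n/, or /ŋ/) is licensed in coda position; onsets are limited to one consonant).
Inserting the epenthetic vowel yields /j/ → /jɪ/.

jʊɪjɪ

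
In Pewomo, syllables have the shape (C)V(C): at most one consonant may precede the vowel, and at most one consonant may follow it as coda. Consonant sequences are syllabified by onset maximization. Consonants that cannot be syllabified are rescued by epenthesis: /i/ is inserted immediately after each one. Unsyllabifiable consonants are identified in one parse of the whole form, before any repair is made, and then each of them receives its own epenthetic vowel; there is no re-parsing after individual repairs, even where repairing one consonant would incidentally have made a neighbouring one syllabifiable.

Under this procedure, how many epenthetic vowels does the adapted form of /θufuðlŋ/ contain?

The unsyllabifiable consonants are /l/, /ŋ/; each receives one epenthetic vowel.

2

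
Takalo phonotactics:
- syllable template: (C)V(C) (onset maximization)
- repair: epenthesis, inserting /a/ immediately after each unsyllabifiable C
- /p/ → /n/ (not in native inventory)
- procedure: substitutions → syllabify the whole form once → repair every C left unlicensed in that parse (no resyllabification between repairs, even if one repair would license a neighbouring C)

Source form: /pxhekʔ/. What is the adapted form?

naxahekʔa

Substitution: /p/ → /n/, giving /nxhekʔ/.
Syllabifying with onset maximization leaves /n/, /x/, /ʔ/ stranded (at most one coda consonant is licensed; onsets are limited to one consonant).
Each unlicensed consonant becomes the onset of a new syllable: /n/ → /na/, /x/ → /xa/, /ʔ/ → /ʔa/.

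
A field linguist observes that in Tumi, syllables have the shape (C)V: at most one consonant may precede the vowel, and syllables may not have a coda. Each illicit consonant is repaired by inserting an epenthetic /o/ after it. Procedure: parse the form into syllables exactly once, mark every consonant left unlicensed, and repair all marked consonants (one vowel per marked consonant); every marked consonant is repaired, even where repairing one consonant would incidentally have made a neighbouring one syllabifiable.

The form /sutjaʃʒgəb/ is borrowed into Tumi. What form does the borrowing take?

sutojaʃoʒogəbo

Syllabifying with onset maximization leaves /t/, /ʃ/, /ʒ/, /b/ stranded (no codas are permitted; onsets are limited to one consonant).
Each unlicensed consonant becomes the onset of a new syllable: /t/ → /to/, /ʃ/ → /ʃo/, /ʒ/ → /ʒo/, /b/ → /bo/.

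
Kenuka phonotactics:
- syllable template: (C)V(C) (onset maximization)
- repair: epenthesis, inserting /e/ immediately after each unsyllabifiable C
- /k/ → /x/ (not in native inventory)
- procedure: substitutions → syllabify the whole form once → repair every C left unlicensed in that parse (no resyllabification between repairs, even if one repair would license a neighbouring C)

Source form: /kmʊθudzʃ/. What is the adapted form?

Substitution: /k/ → /x/, giving /xmʊθudzʃ/.
Under (C)V(C), the unsyllabifiable consonants are /x/, /z/, /ʃ/ (at most one coda consonant is licensed; onsets are limited to one consonant).
Each unlicensed consonant becomes the onset of a new syllable: /x/ → /xe/, /z/ → /ze/, /ʃ/ → /ʃe/.

xemʊθudzeʃe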